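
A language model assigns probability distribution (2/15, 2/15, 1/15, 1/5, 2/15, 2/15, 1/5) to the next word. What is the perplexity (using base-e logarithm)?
6.6787

Perplexity is e^H (or exp(H) for natural log).

First, H = -Σ p log p = 1.8989 nats
Perplexity = e^1.8989 = 6.6787

Interpretation: The model's uncertainty is equivalent to choosing uniformly among 6.7 options.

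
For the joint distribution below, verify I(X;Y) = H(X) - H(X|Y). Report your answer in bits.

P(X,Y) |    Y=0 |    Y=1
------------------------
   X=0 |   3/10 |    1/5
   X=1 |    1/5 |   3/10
I(X;Y) = 0.0290 bits

Mutual information has multiple equivalent forms:
- I(X;Y) = H(X) - H(X|Y)
- I(X;Y) = H(Y) - H(Y|X)
- I(X;Y) = H(X) + H(Y) - H(X,Y)

Computing all quantities:
H(X) = 1.0000, H(Y) = 1.0000, H(X,Y) = 1.9710
H(X|Y) = 0.9710, H(Y|X) = 0.9710

Verification:
H(X) - H(X|Y) = 1.0000 - 0.9710 = 0.0290
H(Y) - H(Y|X) = 1.0000 - 0.9710 = 0.0290
H(X) + H(Y) - H(X,Y) = 1.0000 + 1.0000 - 1.9710 = 0.0290

All forms give I(X;Y) = 0.0290 bits. ✓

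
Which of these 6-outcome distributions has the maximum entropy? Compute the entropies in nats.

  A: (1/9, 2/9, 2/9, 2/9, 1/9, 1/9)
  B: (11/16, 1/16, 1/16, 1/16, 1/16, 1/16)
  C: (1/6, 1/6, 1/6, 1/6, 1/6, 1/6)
C

For a discrete distribution over n outcomes, entropy is maximized by the uniform distribution.

Computing entropies:
H(A) = 1.7351 nats
H(B) = 1.1240 nats
H(C) = 1.7918 nats

The uniform distribution (where all probabilities equal 1/6) achieves the maximum entropy of log_e(6) = 1.7918 nats.

Distribution C has the highest entropy.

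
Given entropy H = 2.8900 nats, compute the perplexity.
17.9933

Perplexity is e^H (or exp(H) for natural log).

H = 2.8900 nats
Perplexity = e^2.8900 = 17.9933

Interpretation: The model's uncertainty is equivalent to choosing uniformly among 18.0 options.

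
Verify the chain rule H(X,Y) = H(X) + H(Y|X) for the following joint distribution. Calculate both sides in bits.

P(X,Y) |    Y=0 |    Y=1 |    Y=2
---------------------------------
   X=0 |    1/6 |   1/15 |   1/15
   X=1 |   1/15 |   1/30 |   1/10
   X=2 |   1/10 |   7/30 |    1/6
H(X,Y) = 2.9609, H(X) = 1.4855, H(Y|X) = 1.4754 (all in bits)

Chain rule: H(X,Y) = H(X) + H(Y|X)

Left side — joint entropy directly:
H(X,Y) = -Σ p(x,y) log p(x,y) = 2.9609 bits

Right side — compute H(Y|X) from the conditional distributions:
P(X) = (3/10, 1/5, 1/2), so H(X) = 1.4855 bits
H(Y|X) = Σ_x P(X=x) · H(Y|X=x):
  P(Y|X=0) = (5/9, 2/9, 2/9), H(Y|X=0) = 1.4355, weight P(X=0) = 3/10
  P(Y|X=1) = (1/3, 1/6, 1/2), H(Y|X=1) = 1.4591, weight P(X=1) = 1/5
  P(Y|X=2) = (1/5, 7/15, 1/3), H(Y|X=2) = 1.5058, weight P(X=2) = 1/2
H(Y|X) = 1.4754 bits

H(X) + H(Y|X) = 1.4855 + 1.4754 = 2.9609 bits

Both sides equal 2.9609 bits. ✓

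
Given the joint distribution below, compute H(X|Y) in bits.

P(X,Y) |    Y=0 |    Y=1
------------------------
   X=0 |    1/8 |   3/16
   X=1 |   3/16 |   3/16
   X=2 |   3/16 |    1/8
1.5613 bits

Using the chain rule: H(X|Y) = H(X,Y) - H(Y)

First, compute H(X,Y) = 2.5613 bits

Marginal P(Y) = (1/2, 1/2)
H(Y) = 1.0000 bits

H(X|Y) = H(X,Y) - H(Y) = 2.5613 - 1.0000 = 1.5613 bits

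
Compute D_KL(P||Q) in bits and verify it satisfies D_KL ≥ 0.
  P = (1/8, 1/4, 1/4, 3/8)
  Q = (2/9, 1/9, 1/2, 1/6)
0.3774 bits

KL divergence satisfies the Gibbs inequality: D_KL(P||Q) ≥ 0 for all distributions P, Q.

D_KL(P||Q) = Σ p(x) log(p(x)/q(x))
Term by term:
  x=0: 1/8 × log_2[(1/8)/(2/9)] = -0.1038
  x=1: 1/4 × log_2[(1/4)/(1/9)] = 0.2925
  x=2: 1/4 × log_2[(1/4)/(1/2)] = -0.2500
  x=3: 3/8 × log_2[(3/8)/(1/6)] = 0.4387
D_KL(P||Q) = 0.3774 bits

D_KL(P||Q) = 0.3774 ≥ 0 ✓

This non-negativity is a fundamental property: relative entropy cannot be negative because it measures how different Q is from P.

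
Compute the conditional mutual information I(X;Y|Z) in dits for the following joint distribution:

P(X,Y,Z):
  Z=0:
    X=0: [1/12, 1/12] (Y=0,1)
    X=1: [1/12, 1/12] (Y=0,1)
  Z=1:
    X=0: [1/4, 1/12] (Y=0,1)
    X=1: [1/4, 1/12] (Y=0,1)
0.0000 dits

Conditional mutual information: I(X;Y|Z) = H(X|Z) + H(Y|Z) - H(X,Y|Z)

H(Z) = 0.2764
H(X,Z) = 0.5775 → H(X|Z) = 0.3010
H(Y,Z) = 0.5396 → H(Y|Z) = 0.2632
H(X,Y,Z) = 0.8406 → H(X,Y|Z) = 0.5642

I(X;Y|Z) = 0.3010 + 0.2632 - 0.5642 = 0.0000 dits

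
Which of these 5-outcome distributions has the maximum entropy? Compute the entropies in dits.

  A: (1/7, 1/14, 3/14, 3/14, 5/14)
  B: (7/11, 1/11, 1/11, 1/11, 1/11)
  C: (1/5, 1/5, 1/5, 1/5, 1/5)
C

For a discrete distribution over n outcomes, entropy is maximized by the uniform distribution.

Computing entropies:
H(A) = 0.6490 dits
H(B) = 0.5036 dits
H(C) = 0.6990 dits

The uniform distribution (where all probabilities equal 1/5) achieves the maximum entropy of log_10(5) = 0.6990 dits.

Distribution C has the highest entropy.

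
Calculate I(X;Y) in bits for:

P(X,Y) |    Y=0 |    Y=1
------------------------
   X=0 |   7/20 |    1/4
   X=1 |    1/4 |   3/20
0.0013 bits

Mutual information: I(X;Y) = H(X) + H(Y) - H(X,Y)

Marginals:
P(X) = (3/5, 2/5), H(X) = 0.9710 bits
P(Y) = (3/5, 2/5), H(Y) = 0.9710 bits

Joint entropy: H(X,Y) = 1.9406 bits

I(X;Y) = 0.9710 + 0.9710 - 1.9406 = 0.0013 bits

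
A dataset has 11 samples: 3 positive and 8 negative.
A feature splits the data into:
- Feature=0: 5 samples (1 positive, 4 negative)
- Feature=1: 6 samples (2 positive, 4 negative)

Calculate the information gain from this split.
0.0163 bits

Information Gain = H(Y) - H(Y|Feature)

Before split:
P(positive) = 3/11 = 0.2727
H(Y) = 0.8454 bits

After split:
Feature=0: H = 0.7219 bits (weight = 5/11)
Feature=1: H = 0.9183 bits (weight = 6/11)
H(Y|Feature) = (5/11)×0.7219 + (6/11)×0.9183 = 0.8290 bits

Information Gain = 0.8454 - 0.8290 = 0.0163 bits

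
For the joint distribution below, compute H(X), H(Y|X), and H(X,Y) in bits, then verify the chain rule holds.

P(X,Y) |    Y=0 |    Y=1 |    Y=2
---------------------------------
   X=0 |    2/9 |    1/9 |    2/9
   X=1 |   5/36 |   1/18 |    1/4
H(X,Y) = 2.4438, H(X) = 0.9911, H(Y|X) = 1.4528 (all in bits)

Chain rule: H(X,Y) = H(X) + H(Y|X)

Left side — joint entropy directly:
H(X,Y) = -Σ p(x,y) log p(x,y) = 2.4438 bits

Right side — compute H(Y|X) from the conditional distributions:
P(X) = (5/9, 4/9), so H(X) = 0.9911 bits
H(Y|X) = Σ_x P(X=x) · H(Y|X=x):
  P(Y|X=0) = (2/5, 1/5, 2/5), H(Y|X=0) = 1.5219, weight P(X=0) = 5/9
  P(Y|X=1) = (5/16, 1/8, 9/16), H(Y|X=1) = 1.3663, weight P(X=1) = 4/9
H(Y|X) = 1.4528 bits

H(X) + H(Y|X) = 0.9911 + 1.4528 = 2.4438 bits

Both sides equal 2.4438 bits. ✓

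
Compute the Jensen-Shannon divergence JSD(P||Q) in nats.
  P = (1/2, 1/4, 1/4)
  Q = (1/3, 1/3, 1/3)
0.0144 nats

Jensen-Shannon divergence is:
JSD(P||Q) = 0.5 × D_KL(P||M) + 0.5 × D_KL(Q||M)
where M = 0.5 × (P + Q) is the mixture distribution.

M = 0.5 × (1/2, 1/4, 1/4) + 0.5 × (1/3, 1/3, 1/3) = (5/12, 7/24, 7/24)

D_KL(P||M) = 0.0141 nats
D_KL(Q||M) = 0.0146 nats

JSD(P||Q) = 0.5 × 0.0141 + 0.5 × 0.0146 = 0.0144 nats

Unlike KL divergence, JSD is symmetric and bounded: 0 ≤ JSD ≤ log(2).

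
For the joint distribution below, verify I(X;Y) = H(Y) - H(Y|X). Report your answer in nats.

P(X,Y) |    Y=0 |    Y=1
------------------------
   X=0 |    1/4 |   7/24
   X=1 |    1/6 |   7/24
I(X;Y) = 0.0049 nats

Mutual information has multiple equivalent forms:
- I(X;Y) = H(X) - H(X|Y)
- I(X;Y) = H(Y) - H(Y|X)
- I(X;Y) = H(X) + H(Y) - H(X,Y)

Computing all quantities:
H(X) = 0.6897, H(Y) = 0.6792, H(X,Y) = 1.3640
H(X|Y) = 0.6848, H(Y|X) = 0.6743

Verification:
H(X) - H(X|Y) = 0.6897 - 0.6848 = 0.0049
H(Y) - H(Y|X) = 0.6792 - 0.6743 = 0.0049
H(X) + H(Y) - H(X,Y) = 0.6897 + 0.6792 - 1.3640 = 0.0049

All forms give I(X;Y) = 0.0049 nats. ✓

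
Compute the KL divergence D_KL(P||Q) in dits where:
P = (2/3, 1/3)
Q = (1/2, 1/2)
0.0246 dits

KL divergence: D_KL(P||Q) = Σ p(x) log(p(x)/q(x))

Computing term by term:
  x=0: 2/3 × log_10[(2/3)/(1/2)] = 2/3 × 0.1249 = 0.0833
  x=1: 1/3 × log_10[(1/3)/(1/2)] = 1/3 × -0.1761 = -0.0587

D_KL(P||Q) = 0.0246 dits

Note: KL divergence is always non-negative and equals 0 iff P = Q.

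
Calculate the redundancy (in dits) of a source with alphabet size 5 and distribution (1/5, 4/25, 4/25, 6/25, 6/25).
0.0070 dits

Redundancy measures how far a source is from maximum entropy:
R = H_max - H(X)

Maximum entropy for 5 symbols: H_max = log_10(5) = 0.6990 dits
Actual entropy: H(X) = 0.6920 dits
Redundancy: R = 0.6990 - 0.6920 = 0.0070 dits

This redundancy represents potential for compression: the source could be compressed by 0.0070 dits per symbol.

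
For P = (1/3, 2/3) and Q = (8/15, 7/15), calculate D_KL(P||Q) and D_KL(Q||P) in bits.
D_KL(P||Q) = 0.1170, D_KL(Q||P) = 0.1215

KL divergence is not symmetric: D_KL(P||Q) ≠ D_KL(Q||P) in general.

D_KL(P||Q) = 0.1170 bits
D_KL(Q||P) = 0.1215 bits

No, they are not equal!

This asymmetry is why KL divergence is not a true distance metric.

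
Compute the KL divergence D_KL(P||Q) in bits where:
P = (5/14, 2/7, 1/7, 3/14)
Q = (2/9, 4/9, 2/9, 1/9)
0.1743 bits

KL divergence: D_KL(P||Q) = Σ p(x) log(p(x)/q(x))

Computing term by term:
  x=0: 5/14 × log_2[(5/14)/(2/9)] = 5/14 × 0.6845 = 0.2445
  x=1: 2/7 × log_2[(2/7)/(4/9)] = 2/7 × -0.6374 = -0.1821
  x=2: 1/7 × log_2[(1/7)/(2/9)] = 1/7 × -0.6374 = -0.0911
  x=3: 3/14 × log_2[(3/14)/(1/9)] = 3/14 × 0.9475 = 0.2030

D_KL(P||Q) = 0.1743 bits

Note: KL divergence is always non-negative and equals 0 iff P = Q.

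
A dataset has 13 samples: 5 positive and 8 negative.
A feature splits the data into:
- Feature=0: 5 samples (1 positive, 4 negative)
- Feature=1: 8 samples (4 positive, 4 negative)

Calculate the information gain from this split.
0.0682 bits

Information Gain = H(Y) - H(Y|Feature)

Before split:
P(positive) = 5/13 = 0.3846
H(Y) = 0.9612 bits

After split:
Feature=0: H = 0.7219 bits (weight = 5/13)
Feature=1: H = 1.0000 bits (weight = 8/13)
H(Y|Feature) = (5/13)×0.7219 + (8/13)×1.0000 = 0.8930 bits

Information Gain = 0.9612 - 0.8930 = 0.0682 bits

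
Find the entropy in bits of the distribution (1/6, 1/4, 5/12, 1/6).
1.8879 bits

Shannon entropy is H(X) = -Σ p(x) log p(x).

For P = (1/6, 1/4, 5/12, 1/6):
H = -1/6 × log_2(1/6) -1/4 × log_2(1/4) -5/12 × log_2(5/12) -1/6 × log_2(1/6)
H = 1.8879 bits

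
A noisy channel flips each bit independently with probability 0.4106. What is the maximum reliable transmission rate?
0.0232 bits

For a binary symmetric channel (BSC) with error probability p:
Capacity C = 1 - H(p) bits per symbol

where H(p) = -p log₂(p) - (1-p) log₂(1-p) is the binary entropy function.

H(0.4106) = 0.9768 bits
C = 1 - 0.9768 = 0.0232 bits per symbol

This means we can reliably transmit up to 0.0232 bits of information per channel use.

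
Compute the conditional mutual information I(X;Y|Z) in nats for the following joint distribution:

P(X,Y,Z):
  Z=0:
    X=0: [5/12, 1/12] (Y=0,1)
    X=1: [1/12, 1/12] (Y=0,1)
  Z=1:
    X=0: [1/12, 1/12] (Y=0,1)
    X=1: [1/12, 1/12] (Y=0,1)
0.0341 nats

Conditional mutual information: I(X;Y|Z) = H(X|Z) + H(Y|Z) - H(X,Y|Z)

H(Z) = 0.6365
H(X,Z) = 1.2425 → H(X|Z) = 0.6059
H(Y,Z) = 1.2425 → H(Y|Z) = 0.6059
H(X,Y,Z) = 1.8143 → H(X,Y|Z) = 1.1778

I(X;Y|Z) = 0.6059 + 0.6059 - 1.1778 = 0.0341 nats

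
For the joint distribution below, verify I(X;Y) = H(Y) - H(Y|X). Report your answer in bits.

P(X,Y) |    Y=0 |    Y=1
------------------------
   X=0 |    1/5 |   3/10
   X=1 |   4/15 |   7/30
I(X;Y) = 0.0129 bits

Mutual information has multiple equivalent forms:
- I(X;Y) = H(X) - H(X|Y)
- I(X;Y) = H(Y) - H(Y|X)
- I(X;Y) = H(X) + H(Y) - H(X,Y)

Computing all quantities:
H(X) = 1.0000, H(Y) = 0.9968, H(X,Y) = 1.9839
H(X|Y) = 0.9871, H(Y|X) = 0.9839

Verification:
H(X) - H(X|Y) = 1.0000 - 0.9871 = 0.0129
H(Y) - H(Y|X) = 0.9968 - 0.9839 = 0.0129
H(X) + H(Y) - H(X,Y) = 1.0000 + 0.9968 - 1.9839 = 0.0129

All forms give I(X;Y) = 0.0129 bits. ✓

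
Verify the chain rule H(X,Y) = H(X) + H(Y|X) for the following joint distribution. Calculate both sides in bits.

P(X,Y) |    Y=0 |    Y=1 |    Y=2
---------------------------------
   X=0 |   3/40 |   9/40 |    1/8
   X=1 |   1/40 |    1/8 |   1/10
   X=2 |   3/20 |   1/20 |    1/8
H(X,Y) = 2.9814, H(X) = 1.5516, H(Y|X) = 1.4297 (all in bits)

Chain rule: H(X,Y) = H(X) + H(Y|X)

Left side — joint entropy directly:
H(X,Y) = -Σ p(x,y) log p(x,y) = 2.9814 bits

Right side — compute H(Y|X) from the conditional distributions:
P(X) = (17/40, 1/4, 13/40), so H(X) = 1.5516 bits
H(Y|X) = Σ_x P(X=x) · H(Y|X=x):
  P(Y|X=0) = (3/17, 9/17, 5/17), H(Y|X=0) = 1.4466, weight P(X=0) = 17/40
  P(Y|X=1) = (1/10, 1/2, 2/5), H(Y|X=1) = 1.3610, weight P(X=1) = 1/4
  P(Y|X=2) = (6/13, 2/13, 5/13), H(Y|X=2) = 1.4605, weight P(X=2) = 13/40
H(Y|X) = 1.4297 bits

H(X) + H(Y|X) = 1.5516 + 1.4297 = 2.9814 bits

Both sides equal 2.9814 bits. ✓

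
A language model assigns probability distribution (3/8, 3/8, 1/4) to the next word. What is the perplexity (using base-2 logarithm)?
2.9512

Perplexity is 2^H (or exp(H) for natural log).

First, H = -Σ p log p = 1.5613 bits
Perplexity = 2^1.5613 = 2.9512

Interpretation: The model's uncertainty is equivalent to choosing uniformly among 3.0 options.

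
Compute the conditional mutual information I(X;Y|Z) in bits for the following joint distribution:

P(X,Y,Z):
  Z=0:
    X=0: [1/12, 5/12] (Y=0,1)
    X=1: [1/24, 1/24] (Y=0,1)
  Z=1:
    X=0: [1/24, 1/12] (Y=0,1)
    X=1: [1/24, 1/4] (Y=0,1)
0.0424 bits

Conditional mutual information: I(X;Y|Z) = H(X|Z) + H(Y|Z) - H(X,Y|Z)

H(Z) = 0.9799
H(X,Z) = 1.6922 → H(X|Z) = 0.7123
H(Y,Z) = 1.7179 → H(Y|Z) = 0.7381
H(X,Y,Z) = 2.3879 → H(X,Y|Z) = 1.4080

I(X;Y|Z) = 0.7123 + 0.7381 - 1.4080 = 0.0424 bits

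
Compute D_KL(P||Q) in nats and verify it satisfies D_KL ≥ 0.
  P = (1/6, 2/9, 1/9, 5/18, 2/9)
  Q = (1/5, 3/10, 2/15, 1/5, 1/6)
0.0378 nats

KL divergence satisfies the Gibbs inequality: D_KL(P||Q) ≥ 0 for all distributions P, Q.

D_KL(P||Q) = Σ p(x) log(p(x)/q(x))
Term by term:
  x=0: 1/6 × log_e[(1/6)/(1/5)] = -0.0304
  x=1: 2/9 × log_e[(2/9)/(3/10)] = -0.0667
  x=2: 1/9 × log_e[(1/9)/(2/15)] = -0.0203
  x=3: 5/18 × log_e[(5/18)/(1/5)] = 0.0913
  x=4: 2/9 × log_e[(2/9)/(1/6)] = 0.0639
D_KL(P||Q) = 0.0378 nats

D_KL(P||Q) = 0.0378 ≥ 0 ✓

This non-negativity is a fundamental property: relative entropy cannot be negative because it measures how different Q is from P.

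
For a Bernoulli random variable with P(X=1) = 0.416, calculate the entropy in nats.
0.6790 nats

The binary entropy function is:
H(p) = -p log(p) - (1-p) log(1-p)

H(0.416) = -0.416 × log_e(0.416) - 0.584 × log_e(0.584)
H(0.416) = 0.6790 nats

Note: Binary entropy is maximized at p=0.5 (H=1 bit) and minimized at p=0 or p=1 (H=0).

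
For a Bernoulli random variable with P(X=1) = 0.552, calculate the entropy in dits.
0.2987 dits

The binary entropy function is:
H(p) = -p log(p) - (1-p) log(1-p)

H(0.552) = -0.552 × log_10(0.552) - 0.448 × log_10(0.448)
H(0.552) = 0.2987 dits

Note: Binary entropy is maximized at p=0.5 (H=1 bit) and minimized at p=0 or p=1 (H=0).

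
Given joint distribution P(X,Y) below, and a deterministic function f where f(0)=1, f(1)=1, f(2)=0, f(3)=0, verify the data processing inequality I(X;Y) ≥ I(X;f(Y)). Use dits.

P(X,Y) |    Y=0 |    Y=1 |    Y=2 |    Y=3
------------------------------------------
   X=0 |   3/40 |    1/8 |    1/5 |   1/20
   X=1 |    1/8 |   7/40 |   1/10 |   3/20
I(X;Y) = 0.0211, I(X;f(Y)) = 0.0022, inequality holds: 0.0211 ≥ 0.0022

Data Processing Inequality: For any Markov chain X → Y → Z, we have I(X;Y) ≥ I(X;Z).

Here Z = f(Y) is a deterministic function of Y, forming X → Y → Z.

Original I(X;Y) = 0.0211 dits

After applying f:
P(X,Z) where Z=f(Y):
- P(X,Z=0) = P(X,Y=2) + P(X,Y=3)
- P(X,Z=1) = P(X,Y=0) + P(X,Y=1)

I(X;Z) = I(X;f(Y)) = 0.0022 dits

Verification: 0.0211 ≥ 0.0022 ✓

Information cannot be created by processing; the function f can only lose information about X.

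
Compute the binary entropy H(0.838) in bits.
0.6391 bits

The binary entropy function is:
H(p) = -p log(p) - (1-p) log(1-p)

H(0.838) = -0.838 × log_2(0.838) - 0.162 × log_2(0.162)
H(0.838) = 0.6391 bits

Note: Binary entropy is maximized at p=0.5 (H=1 bit) and minimized at p=0 or p=1 (H=0).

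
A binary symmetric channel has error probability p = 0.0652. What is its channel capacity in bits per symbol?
0.6522 bits

For a binary symmetric channel (BSC) with error probability p:
Capacity C = 1 - H(p) bits per symbol

where H(p) = -p log₂(p) - (1-p) log₂(1-p) is the binary entropy function.

H(0.0652) = 0.3478 bits
C = 1 - 0.3478 = 0.6522 bits per symbol

This means we can reliably transmit up to 0.6522 bits of information per channel use.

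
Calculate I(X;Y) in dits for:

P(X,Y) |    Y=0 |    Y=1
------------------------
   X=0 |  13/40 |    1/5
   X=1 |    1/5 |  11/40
0.0086 dits

Mutual information: I(X;Y) = H(X) + H(Y) - H(X,Y)

Marginals:
P(X) = (21/40, 19/40), H(X) = 0.3005 dits
P(Y) = (21/40, 19/40), H(Y) = 0.3005 dits

Joint entropy: H(X,Y) = 0.5924 dits

I(X;Y) = 0.3005 + 0.3005 - 0.5924 = 0.0086 dits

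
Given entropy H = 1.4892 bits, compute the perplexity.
2.8073

Perplexity is 2^H (or exp(H) for natural log).

H = 1.4892 bits
Perplexity = 2^1.4892 = 2.8073

Interpretation: The model's uncertainty is equivalent to choosing uniformly among 2.8 options.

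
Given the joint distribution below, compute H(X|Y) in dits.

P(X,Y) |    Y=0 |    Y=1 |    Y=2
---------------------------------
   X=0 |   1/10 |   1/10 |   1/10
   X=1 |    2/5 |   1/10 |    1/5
0.2518 dits

Using the chain rule: H(X|Y) = H(X,Y) - H(Y)

First, compute H(X,Y) = 0.6990 dits

Marginal P(Y) = (1/2, 1/5, 3/10)
H(Y) = 0.4472 dits

H(X|Y) = H(X,Y) - H(Y) = 0.6990 - 0.4472 = 0.2518 dits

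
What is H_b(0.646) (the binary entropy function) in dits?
0.2822 dits

The binary entropy function is:
H(p) = -p log(p) - (1-p) log(1-p)

H(0.646) = -0.646 × log_10(0.646) - 0.354 × log_10(0.354)
H(0.646) = 0.2822 dits

Note: Binary entropy is maximized at p=0.5 (H=1 bit) and minimized at p=0 or p=1 (H=0).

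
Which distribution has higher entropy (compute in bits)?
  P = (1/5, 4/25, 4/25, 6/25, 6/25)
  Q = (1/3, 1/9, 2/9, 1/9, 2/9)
P

Computing entropies in bits:
H(P) = 2.2987
H(Q) = 2.1972

Distribution P has higher entropy.

Intuition: The distribution closer to uniform (more spread out) has higher entropy.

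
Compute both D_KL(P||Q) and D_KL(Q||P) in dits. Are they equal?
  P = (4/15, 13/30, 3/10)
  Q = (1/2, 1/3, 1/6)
D_KL(P||Q) = 0.0532, D_KL(Q||P) = 0.0560

KL divergence is not symmetric: D_KL(P||Q) ≠ D_KL(Q||P) in general.

D_KL(P||Q) = 0.0532 dits
D_KL(Q||P) = 0.0560 dits

No, they are not equal!

This asymmetry is why KL divergence is not a true distance metric.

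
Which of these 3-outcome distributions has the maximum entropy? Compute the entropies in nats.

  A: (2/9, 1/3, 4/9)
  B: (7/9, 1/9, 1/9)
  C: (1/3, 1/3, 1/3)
C

For a discrete distribution over n outcomes, entropy is maximized by the uniform distribution.

Computing entropies:
H(A) = 1.0609 nats
H(B) = 0.6837 nats
H(C) = 1.0986 nats

The uniform distribution (where all probabilities equal 1/3) achieves the maximum entropy of log_e(3) = 1.0986 nats.

Distribution C has the highest entropy.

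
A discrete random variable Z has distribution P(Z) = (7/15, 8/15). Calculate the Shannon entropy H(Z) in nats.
0.6909 nats

Shannon entropy is H(X) = -Σ p(x) log p(x).

For P = (7/15, 8/15):
H = -7/15 × log_e(7/15) -8/15 × log_e(8/15)
H = 0.6909 nats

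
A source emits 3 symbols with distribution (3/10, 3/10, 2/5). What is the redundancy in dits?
0.0042 dits

Redundancy measures how far a source is from maximum entropy:
R = H_max - H(X)

Maximum entropy for 3 symbols: H_max = log_10(3) = 0.4771 dits
Actual entropy: H(X) = 0.4729 dits
Redundancy: R = 0.4771 - 0.4729 = 0.0042 dits

This redundancy represents potential for compression: the source could be compressed by 0.0042 dits per symbol.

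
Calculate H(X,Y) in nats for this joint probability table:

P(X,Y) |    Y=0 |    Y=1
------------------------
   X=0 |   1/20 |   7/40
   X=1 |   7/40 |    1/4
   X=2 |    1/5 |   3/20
1.7129 nats

Joint entropy is H(X,Y) = -Σ_{x,y} p(x,y) log p(x,y).

Summing over all non-zero entries:
H(X,Y) = -[1/20·log_e(1/20) + 7/40·log_e(7/40) + 7/40·log_e(7/40) + 1/4·log_e(1/4) + 1/5·log_e(1/5) + 3/20·log_e(3/20)]
H(X,Y) = 1.7129 nats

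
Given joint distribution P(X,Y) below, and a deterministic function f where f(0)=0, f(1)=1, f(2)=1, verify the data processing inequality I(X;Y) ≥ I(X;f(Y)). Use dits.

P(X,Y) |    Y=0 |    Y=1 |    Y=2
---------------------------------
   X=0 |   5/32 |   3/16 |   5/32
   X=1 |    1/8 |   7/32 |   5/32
I(X;Y) = 0.0013, I(X;f(Y)) = 0.0011, inequality holds: 0.0013 ≥ 0.0011

Data Processing Inequality: For any Markov chain X → Y → Z, we have I(X;Y) ≥ I(X;Z).

Here Z = f(Y) is a deterministic function of Y, forming X → Y → Z.

Original I(X;Y) = 0.0013 dits

After applying f:
P(X,Z) where Z=f(Y):
- P(X,Z=0) = P(X,Y=0)
- P(X,Z=1) = P(X,Y=1) + P(X,Y=2)

I(X;Z) = I(X;f(Y)) = 0.0011 dits

Verification: 0.0013 ≥ 0.0011 ✓

Information cannot be created by processing; the function f can only lose information about X.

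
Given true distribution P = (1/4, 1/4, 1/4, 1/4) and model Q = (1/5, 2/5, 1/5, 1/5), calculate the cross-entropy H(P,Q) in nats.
1.4362 nats

Cross-entropy: H(P,Q) = -Σ p(x) log q(x)

Alternatively: H(P,Q) = H(P) + D_KL(P||Q)
H(P) = 1.3863 nats
D_KL(P||Q) = 0.0499 nats

H(P,Q) = 1.3863 + 0.0499 = 1.4362 nats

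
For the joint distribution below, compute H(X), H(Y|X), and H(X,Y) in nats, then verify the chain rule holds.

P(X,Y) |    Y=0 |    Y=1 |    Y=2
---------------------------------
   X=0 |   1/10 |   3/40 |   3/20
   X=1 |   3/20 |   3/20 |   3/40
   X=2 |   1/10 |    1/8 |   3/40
H(X,Y) = 2.1570, H(X) = 1.0943, H(Y|X) = 1.0627 (all in nats)

Chain rule: H(X,Y) = H(X) + H(Y|X)

Left side — joint entropy directly:
H(X,Y) = -Σ p(x,y) log p(x,y) = 2.1570 nats

Right side — compute H(Y|X) from the conditional distributions:
P(X) = (13/40, 3/8, 3/10), so H(X) = 1.0943 nats
H(Y|X) = Σ_x P(X=x) · H(Y|X=x):
  P(Y|X=0) = (4/13, 3/13, 6/13), H(Y|X=0) = 1.0579, weight P(X=0) = 13/40
  P(Y|X=1) = (2/5, 2/5, 1/5), H(Y|X=1) = 1.0549, weight P(X=1) = 3/8
  P(Y|X=2) = (1/3, 5/12, 1/4), H(Y|X=2) = 1.0776, weight P(X=2) = 3/10
H(Y|X) = 1.0627 nats

H(X) + H(Y|X) = 1.0943 + 1.0627 = 2.1570 nats

Both sides equal 2.1570 nats. ✓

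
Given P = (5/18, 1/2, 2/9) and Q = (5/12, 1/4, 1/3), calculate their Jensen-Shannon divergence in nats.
0.0338 nats

Jensen-Shannon divergence is:
JSD(P||Q) = 0.5 × D_KL(P||M) + 0.5 × D_KL(Q||M)
where M = 0.5 × (P + Q) is the mixture distribution.

M = 0.5 × (5/18, 1/2, 2/9) + 0.5 × (5/12, 1/4, 1/3) = (0.347222, 3/8, 5/18)

D_KL(P||M) = 0.0323 nats
D_KL(Q||M) = 0.0354 nats

JSD(P||Q) = 0.5 × 0.0323 + 0.5 × 0.0354 = 0.0338 nats

Unlike KL divergence, JSD is symmetric and bounded: 0 ≤ JSD ≤ log(2).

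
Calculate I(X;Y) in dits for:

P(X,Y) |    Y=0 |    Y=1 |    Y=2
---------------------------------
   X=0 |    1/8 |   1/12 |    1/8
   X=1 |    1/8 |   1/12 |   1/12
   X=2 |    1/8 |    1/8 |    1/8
0.0026 dits

Mutual information: I(X;Y) = H(X) + H(Y) - H(X,Y)

Marginals:
P(X) = (1/3, 7/24, 3/8), H(X) = 0.4749 dits
P(Y) = (3/8, 7/24, 1/3), H(Y) = 0.4749 dits

Joint entropy: H(X,Y) = 0.9471 dits

I(X;Y) = 0.4749 + 0.4749 - 0.9471 = 0.0026 dits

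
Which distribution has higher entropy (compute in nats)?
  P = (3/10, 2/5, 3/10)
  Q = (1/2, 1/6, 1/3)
P

Computing entropies in nats:
H(P) = 1.0889
H(Q) = 1.0114

Distribution P has higher entropy.

Intuition: The distribution closer to uniform (more spread out) has higher entropy.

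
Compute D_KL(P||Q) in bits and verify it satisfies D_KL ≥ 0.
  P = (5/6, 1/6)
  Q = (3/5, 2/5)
0.1844 bits

KL divergence satisfies the Gibbs inequality: D_KL(P||Q) ≥ 0 for all distributions P, Q.

D_KL(P||Q) = Σ p(x) log(p(x)/q(x))
Term by term:
  x=0: 5/6 × log_2[(5/6)/(3/5)] = 0.3949
  x=1: 1/6 × log_2[(1/6)/(2/5)] = -0.2105
D_KL(P||Q) = 0.1844 bits

D_KL(P||Q) = 0.1844 ≥ 0 ✓

This non-negativity is a fundamental property: relative entropy cannot be negative because it measures how different Q is from P.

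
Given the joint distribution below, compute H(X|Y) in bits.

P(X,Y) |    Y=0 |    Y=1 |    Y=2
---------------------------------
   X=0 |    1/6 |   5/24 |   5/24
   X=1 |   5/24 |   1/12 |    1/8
0.9415 bits

Using the chain rule: H(X|Y) = H(X,Y) - H(Y)

First, compute H(X,Y) = 2.5190 bits

Marginal P(Y) = (3/8, 7/24, 1/3)
H(Y) = 1.5774 bits

H(X|Y) = H(X,Y) - H(Y) = 2.5190 - 1.5774 = 0.9415 bits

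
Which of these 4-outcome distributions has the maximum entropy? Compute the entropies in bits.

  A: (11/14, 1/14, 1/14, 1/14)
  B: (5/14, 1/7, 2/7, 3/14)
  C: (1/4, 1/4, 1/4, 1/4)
C

For a discrete distribution over n outcomes, entropy is maximized by the uniform distribution.

Computing entropies:
H(A) = 1.0892 bits
H(B) = 1.9242 bits
H(C) = 2.0000 bits

The uniform distribution (where all probabilities equal 1/4) achieves the maximum entropy of log_2(4) = 2.0000 bits.

Distribution C has the highest entropy.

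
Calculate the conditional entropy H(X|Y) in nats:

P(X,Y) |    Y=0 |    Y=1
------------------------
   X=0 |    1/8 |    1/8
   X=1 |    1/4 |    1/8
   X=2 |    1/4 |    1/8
1.0713 nats

Using the chain rule: H(X|Y) = H(X,Y) - H(Y)

First, compute H(X,Y) = 1.7329 nats

Marginal P(Y) = (5/8, 3/8)
H(Y) = 0.6616 nats

H(X|Y) = H(X,Y) - H(Y) = 1.7329 - 0.6616 = 1.0713 nats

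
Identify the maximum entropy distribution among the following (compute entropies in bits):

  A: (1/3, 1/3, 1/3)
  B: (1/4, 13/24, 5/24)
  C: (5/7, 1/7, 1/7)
A

For a discrete distribution over n outcomes, entropy is maximized by the uniform distribution.

Computing entropies:
H(A) = 1.5850 bits
H(B) = 1.4506 bits
H(C) = 1.1488 bits

The uniform distribution (where all probabilities equal 1/3) achieves the maximum entropy of log_2(3) = 1.5850 bits.

Distribution A has the highest entropy.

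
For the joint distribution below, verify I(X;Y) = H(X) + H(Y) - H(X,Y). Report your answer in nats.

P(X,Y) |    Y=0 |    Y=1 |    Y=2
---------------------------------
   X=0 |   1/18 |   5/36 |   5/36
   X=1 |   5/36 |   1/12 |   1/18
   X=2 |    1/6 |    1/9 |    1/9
I(X;Y) = 0.0479 nats

Mutual information has multiple equivalent forms:
- I(X;Y) = H(X) - H(X|Y)
- I(X;Y) = H(Y) - H(Y|X)
- I(X;Y) = H(X) + H(Y) - H(X,Y)

Computing all quantities:
H(X) = 1.0893, H(Y) = 1.0963, H(X,Y) = 2.1377
H(X|Y) = 1.0414, H(Y|X) = 1.0484

Verification:
H(X) - H(X|Y) = 1.0893 - 1.0414 = 0.0479
H(Y) - H(Y|X) = 1.0963 - 1.0484 = 0.0479
H(X) + H(Y) - H(X,Y) = 1.0893 + 1.0963 - 2.1377 = 0.0479

All forms give I(X;Y) = 0.0479 nats. ✓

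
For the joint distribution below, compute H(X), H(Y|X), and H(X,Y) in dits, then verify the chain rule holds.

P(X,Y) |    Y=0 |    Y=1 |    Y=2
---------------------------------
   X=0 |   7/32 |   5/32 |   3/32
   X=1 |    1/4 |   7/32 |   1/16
H(X,Y) = 0.7369, H(X) = 0.3002, H(Y|X) = 0.4367 (all in dits)

Chain rule: H(X,Y) = H(X) + H(Y|X)

Left side — joint entropy directly:
H(X,Y) = -Σ p(x,y) log p(x,y) = 0.7369 dits

Right side — compute H(Y|X) from the conditional distributions:
P(X) = (15/32, 17/32), so H(X) = 0.3002 dits
H(Y|X) = Σ_x P(X=x) · H(Y|X=x):
  P(Y|X=0) = (7/15, 1/3, 1/5), H(Y|X=0) = 0.4533, weight P(X=0) = 15/32
  P(Y|X=1) = (8/17, 7/17, 2/17), H(Y|X=1) = 0.4221, weight P(X=1) = 17/32
H(Y|X) = 0.4367 dits

H(X) + H(Y|X) = 0.3002 + 0.4367 = 0.7369 dits

Both sides equal 0.7369 dits. ✓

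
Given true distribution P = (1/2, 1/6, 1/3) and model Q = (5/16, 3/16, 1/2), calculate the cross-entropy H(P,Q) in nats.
1.0916 nats

Cross-entropy: H(P,Q) = -Σ p(x) log q(x)

Alternatively: H(P,Q) = H(P) + D_KL(P||Q)
H(P) = 1.0114 nats
D_KL(P||Q) = 0.0802 nats

H(P,Q) = 1.0114 + 0.0802 = 1.0916 nats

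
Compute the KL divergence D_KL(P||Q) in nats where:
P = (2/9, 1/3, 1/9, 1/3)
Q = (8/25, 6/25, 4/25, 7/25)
0.0461 nats

KL divergence: D_KL(P||Q) = Σ p(x) log(p(x)/q(x))

Computing term by term:
  x=0: 2/9 × log_e[(2/9)/(8/25)] = 2/9 × -0.3646 = -0.0810
  x=1: 1/3 × log_e[(1/3)/(6/25)] = 1/3 × 0.3285 = 0.1095
  x=2: 1/9 × log_e[(1/9)/(4/25)] = 1/9 × -0.3646 = -0.0405
  x=3: 1/3 × log_e[(1/3)/(7/25)] = 1/3 × 0.1744 = 0.0581

D_KL(P||Q) = 0.0461 nats

Note: KL divergence is always non-negative and equals 0 iff P = Q.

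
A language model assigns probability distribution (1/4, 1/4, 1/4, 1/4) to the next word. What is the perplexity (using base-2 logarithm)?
4.0000

Perplexity is 2^H (or exp(H) for natural log).

First, H = -Σ p log p = 2.0000 bits
Perplexity = 2^2.0000 = 4.0000

Interpretation: The model's uncertainty is equivalent to choosing uniformly among 4.0 options.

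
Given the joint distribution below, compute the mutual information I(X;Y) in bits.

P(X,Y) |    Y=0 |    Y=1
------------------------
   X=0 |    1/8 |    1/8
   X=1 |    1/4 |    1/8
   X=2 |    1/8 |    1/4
0.0613 bits

Mutual information: I(X;Y) = H(X) + H(Y) - H(X,Y)

Marginals:
P(X) = (1/4, 3/8, 3/8), H(X) = 1.5613 bits
P(Y) = (1/2, 1/2), H(Y) = 1.0000 bits

Joint entropy: H(X,Y) = 2.5000 bits

I(X;Y) = 1.5613 + 1.0000 - 2.5000 = 0.0613 bits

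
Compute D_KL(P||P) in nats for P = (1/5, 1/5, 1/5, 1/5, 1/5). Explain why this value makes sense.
0.0000 nats

KL divergence satisfies the Gibbs inequality: D_KL(P||Q) ≥ 0 for all distributions P, Q.

D_KL(P||Q) = Σ p(x) log(p(x)/q(x))
Each term is p(x) × log_e(p(x)/p(x)) = p(x) × log_e(1) = 0, so the sum is 0.
D_KL(P||Q) = 0.0000 nats

When P = Q, the KL divergence is exactly 0, as there is no 'divergence' between identical distributions.

This non-negativity is a fundamental property: relative entropy cannot be negative because it measures how different Q is from P.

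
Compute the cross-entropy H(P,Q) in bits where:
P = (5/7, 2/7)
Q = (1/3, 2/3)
1.2992 bits

Cross-entropy: H(P,Q) = -Σ p(x) log q(x)

Alternatively: H(P,Q) = H(P) + D_KL(P||Q)
H(P) = 0.8631 bits
D_KL(P||Q) = 0.4361 bits

H(P,Q) = 0.8631 + 0.4361 = 1.2992 bits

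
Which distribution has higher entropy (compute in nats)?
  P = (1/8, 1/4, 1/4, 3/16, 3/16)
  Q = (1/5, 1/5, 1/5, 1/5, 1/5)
Q

Computing entropies in nats:
H(P) = 1.5808
H(Q) = 1.6094

Distribution Q has higher entropy.

Intuition: The distribution closer to uniform (more spread out) has higher entropy.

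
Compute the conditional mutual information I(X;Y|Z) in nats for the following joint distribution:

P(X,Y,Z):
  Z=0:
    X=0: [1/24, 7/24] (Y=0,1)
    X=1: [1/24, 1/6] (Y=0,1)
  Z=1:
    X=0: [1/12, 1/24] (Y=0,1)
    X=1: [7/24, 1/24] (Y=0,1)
0.0149 nats

Conditional mutual information: I(X;Y|Z) = H(X|Z) + H(Y|Z) - H(X,Y|Z)

H(Z) = 0.6897
H(X,Z) = 1.3191 → H(X|Z) = 0.6295
H(Y,Z) = 1.1395 → H(Y|Z) = 0.4499
H(X,Y,Z) = 1.7541 → H(X,Y|Z) = 1.0645

I(X;Y|Z) = 0.6295 + 0.4499 - 1.0645 = 0.0149 nats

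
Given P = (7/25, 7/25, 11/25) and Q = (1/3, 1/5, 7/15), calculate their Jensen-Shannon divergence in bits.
0.0068 bits

Jensen-Shannon divergence is:
JSD(P||Q) = 0.5 × D_KL(P||M) + 0.5 × D_KL(Q||M)
where M = 0.5 × (P + Q) is the mixture distribution.

M = 0.5 × (7/25, 7/25, 11/25) + 0.5 × (1/3, 1/5, 7/15) = (0.306667, 6/25, 0.453333)

D_KL(P||M) = 0.0066 bits
D_KL(Q||M) = 0.0070 bits

JSD(P||Q) = 0.5 × 0.0066 + 0.5 × 0.0070 = 0.0068 bits

Unlike KL divergence, JSD is symmetric and bounded: 0 ≤ JSD ≤ log(2).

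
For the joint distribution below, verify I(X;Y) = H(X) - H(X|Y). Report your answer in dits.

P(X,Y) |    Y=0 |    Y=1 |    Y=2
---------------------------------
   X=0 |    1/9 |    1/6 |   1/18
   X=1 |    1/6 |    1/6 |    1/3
I(X;Y) = 0.0256 dits

Mutual information has multiple equivalent forms:
- I(X;Y) = H(X) - H(X|Y)
- I(X;Y) = H(Y) - H(Y|X)
- I(X;Y) = H(X) + H(Y) - H(X,Y)

Computing all quantities:
H(X) = 0.2764, H(Y) = 0.4731, H(X,Y) = 0.7239
H(X|Y) = 0.2508, H(Y|X) = 0.4474

Verification:
H(X) - H(X|Y) = 0.2764 - 0.2508 = 0.0256
H(Y) - H(Y|X) = 0.4731 - 0.4474 = 0.0256
H(X) + H(Y) - H(X,Y) = 0.2764 + 0.4731 - 0.7239 = 0.0256

All forms give I(X;Y) = 0.0256 dits. ✓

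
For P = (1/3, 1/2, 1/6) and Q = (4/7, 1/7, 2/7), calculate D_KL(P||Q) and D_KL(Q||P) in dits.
D_KL(P||Q) = 0.1550, D_KL(Q||P) = 0.1229

KL divergence is not symmetric: D_KL(P||Q) ≠ D_KL(Q||P) in general.

D_KL(P||Q) = 0.1550 dits
D_KL(Q||P) = 0.1229 dits

No, they are not equal!

This asymmetry is why KL divergence is not a true distance metric.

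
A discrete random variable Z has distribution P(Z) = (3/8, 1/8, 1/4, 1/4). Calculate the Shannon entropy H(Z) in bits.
1.9056 bits

Shannon entropy is H(X) = -Σ p(x) log p(x).

For P = (3/8, 1/8, 1/4, 1/4):
H = -3/8 × log_2(3/8) -1/8 × log_2(1/8) -1/4 × log_2(1/4) -1/4 × log_2(1/4)
H = 1.9056 bits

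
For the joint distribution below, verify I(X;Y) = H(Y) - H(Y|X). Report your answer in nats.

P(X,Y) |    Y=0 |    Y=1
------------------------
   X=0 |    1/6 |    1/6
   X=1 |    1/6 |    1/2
I(X;Y) = 0.0306 nats

Mutual information has multiple equivalent forms:
- I(X;Y) = H(X) - H(X|Y)
- I(X;Y) = H(Y) - H(Y|X)
- I(X;Y) = H(X) + H(Y) - H(X,Y)

Computing all quantities:
H(X) = 0.6365, H(Y) = 0.6365, H(X,Y) = 1.2425
H(X|Y) = 0.6059, H(Y|X) = 0.6059

Verification:
H(X) - H(X|Y) = 0.6365 - 0.6059 = 0.0306
H(Y) - H(Y|X) = 0.6365 - 0.6059 = 0.0306
H(X) + H(Y) - H(X,Y) = 0.6365 + 0.6365 - 1.2425 = 0.0306

All forms give I(X;Y) = 0.0306 nats. ✓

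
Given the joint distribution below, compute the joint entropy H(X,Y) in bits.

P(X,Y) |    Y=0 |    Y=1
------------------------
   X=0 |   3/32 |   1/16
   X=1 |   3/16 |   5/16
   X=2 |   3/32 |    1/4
2.3675 bits

Joint entropy is H(X,Y) = -Σ_{x,y} p(x,y) log p(x,y).

Summing over all non-zero entries:
H(X,Y) = -[3/32·log_2(3/32) + 1/16·log_2(1/16) + 3/16·log_2(3/16) + 5/16·log_2(5/16) + 3/32·log_2(3/32) + 1/4·log_2(1/4)]
H(X,Y) = 2.3675 bits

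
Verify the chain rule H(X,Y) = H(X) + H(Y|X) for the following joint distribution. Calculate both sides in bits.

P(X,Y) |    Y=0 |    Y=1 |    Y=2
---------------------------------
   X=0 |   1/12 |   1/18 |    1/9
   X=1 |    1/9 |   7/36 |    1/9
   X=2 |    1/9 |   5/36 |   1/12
H(X,Y) = 3.0930, H(X) = 1.5546, H(Y|X) = 1.5384 (all in bits)

Chain rule: H(X,Y) = H(X) + H(Y|X)

Left side — joint entropy directly:
H(X,Y) = -Σ p(x,y) log p(x,y) = 3.0930 bits

Right side — compute H(Y|X) from the conditional distributions:
P(X) = (1/4, 5/12, 1/3), so H(X) = 1.5546 bits
H(Y|X) = Σ_x P(X=x) · H(Y|X=x):
  P(Y|X=0) = (1/3, 2/9, 4/9), H(Y|X=0) = 1.5305, weight P(X=0) = 1/4
  P(Y|X=1) = (4/15, 7/15, 4/15), H(Y|X=1) = 1.5301, weight P(X=1) = 5/12
  P(Y|X=2) = (1/3, 5/12, 1/4), H(Y|X=2) = 1.5546, weight P(X=2) = 1/3
H(Y|X) = 1.5384 bits

H(X) + H(Y|X) = 1.5546 + 1.5384 = 3.0930 bits

Both sides equal 3.0930 bits. ✓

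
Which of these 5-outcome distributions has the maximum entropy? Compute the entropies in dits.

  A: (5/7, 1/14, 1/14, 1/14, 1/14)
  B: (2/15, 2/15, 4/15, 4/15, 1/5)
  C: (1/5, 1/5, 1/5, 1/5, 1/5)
C

For a discrete distribution over n outcomes, entropy is maximized by the uniform distribution.

Computing entropies:
H(A) = 0.4318 dits
H(B) = 0.6793 dits
H(C) = 0.6990 dits

The uniform distribution (where all probabilities equal 1/5) achieves the maximum entropy of log_10(5) = 0.6990 dits.

Distribution C has the highest entropy.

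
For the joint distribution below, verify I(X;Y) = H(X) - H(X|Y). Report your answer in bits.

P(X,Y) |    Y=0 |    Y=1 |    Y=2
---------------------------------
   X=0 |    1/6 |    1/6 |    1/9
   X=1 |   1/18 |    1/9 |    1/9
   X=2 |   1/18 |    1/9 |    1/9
I(X;Y) = 0.0321 bits

Mutual information has multiple equivalent forms:
- I(X;Y) = H(X) - H(X|Y)
- I(X;Y) = H(Y) - H(Y|X)
- I(X;Y) = H(X) + H(Y) - H(X,Y)

Computing all quantities:
H(X) = 1.5466, H(Y) = 1.5715, H(X,Y) = 3.0860
H(X|Y) = 1.5145, H(Y|X) = 1.5394

Verification:
H(X) - H(X|Y) = 1.5466 - 1.5145 = 0.0321
H(Y) - H(Y|X) = 1.5715 - 1.5394 = 0.0321
H(X) + H(Y) - H(X,Y) = 1.5466 + 1.5715 - 3.0860 = 0.0321

All forms give I(X;Y) = 0.0321 bits. ✓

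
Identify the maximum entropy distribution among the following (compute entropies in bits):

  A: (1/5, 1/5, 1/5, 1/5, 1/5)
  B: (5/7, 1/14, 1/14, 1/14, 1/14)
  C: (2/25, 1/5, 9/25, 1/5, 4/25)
A

For a discrete distribution over n outcomes, entropy is maximized by the uniform distribution.

Computing entropies:
H(A) = 2.3219 bits
H(B) = 1.4345 bits
H(C) = 2.1739 bits

The uniform distribution (where all probabilities equal 1/5) achieves the maximum entropy of log_2(5) = 2.3219 bits.

Distribution A has the highest entropy.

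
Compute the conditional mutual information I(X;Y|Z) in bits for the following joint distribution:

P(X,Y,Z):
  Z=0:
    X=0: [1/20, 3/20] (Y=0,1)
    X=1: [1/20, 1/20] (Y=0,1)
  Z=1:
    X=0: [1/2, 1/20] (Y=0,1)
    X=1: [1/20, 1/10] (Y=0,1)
0.1585 bits

Conditional mutual information: I(X;Y|Z) = H(X|Z) + H(Y|Z) - H(X,Y|Z)

H(Z) = 0.8813
H(X,Z) = 1.6815 → H(X|Z) = 0.8002
H(Y,Z) = 1.6815 → H(Y|Z) = 0.8002
H(X,Y,Z) = 2.3232 → H(X,Y|Z) = 1.4419

I(X;Y|Z) = 0.8002 + 0.8002 - 1.4419 = 0.1585 bits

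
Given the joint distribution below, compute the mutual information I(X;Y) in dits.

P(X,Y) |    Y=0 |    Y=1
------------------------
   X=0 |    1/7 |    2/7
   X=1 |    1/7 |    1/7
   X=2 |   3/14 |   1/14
0.0268 dits

Mutual information: I(X;Y) = H(X) + H(Y) - H(X,Y)

Marginals:
P(X) = (3/7, 2/7, 2/7), H(X) = 0.4686 dits
P(Y) = (1/2, 1/2), H(Y) = 0.3010 dits

Joint entropy: H(X,Y) = 0.7429 dits

I(X;Y) = 0.4686 + 0.3010 - 0.7429 = 0.0268 dits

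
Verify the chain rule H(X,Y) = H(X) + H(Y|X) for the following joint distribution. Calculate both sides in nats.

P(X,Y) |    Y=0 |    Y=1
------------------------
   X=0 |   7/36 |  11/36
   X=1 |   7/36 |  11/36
H(X,Y) = 1.3614, H(X) = 0.6931, H(Y|X) = 0.6682 (all in nats)

Chain rule: H(X,Y) = H(X) + H(Y|X)

Left side — joint entropy directly:
H(X,Y) = -Σ p(x,y) log p(x,y) = 1.3614 nats

Right side — compute H(Y|X) from the conditional distributions:
P(X) = (1/2, 1/2), so H(X) = 0.6931 nats
H(Y|X) = Σ_x P(X=x) · H(Y|X=x):
  P(Y|X=0) = (7/18, 11/18), H(Y|X=0) = 0.6682, weight P(X=0) = 1/2
  P(Y|X=1) = (7/18, 11/18), H(Y|X=1) = 0.6682, weight P(X=1) = 1/2
H(Y|X) = 0.6682 nats

H(X) + H(Y|X) = 0.6931 + 0.6682 = 1.3614 nats

Both sides equal 1.3614 nats. ✓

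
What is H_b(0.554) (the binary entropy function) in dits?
0.2985 dits

The binary entropy function is:
H(p) = -p log(p) - (1-p) log(1-p)

H(0.554) = -0.554 × log_10(0.554) - 0.446 × log_10(0.446)
H(0.554) = 0.2985 dits

Note: Binary entropy is maximized at p=0.5 (H=1 bit) and minimized at p=0 or p=1 (H=0).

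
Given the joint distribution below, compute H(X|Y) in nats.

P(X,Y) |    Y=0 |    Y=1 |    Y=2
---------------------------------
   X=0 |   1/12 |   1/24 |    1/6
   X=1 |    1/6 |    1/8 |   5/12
0.6018 nats

Using the chain rule: H(X|Y) = H(X,Y) - H(Y)

First, compute H(X,Y) = 1.5615 nats

Marginal P(Y) = (1/4, 1/6, 7/12)
H(Y) = 0.9596 nats

H(X|Y) = H(X,Y) - H(Y) = 1.5615 - 0.9596 = 0.6018 nats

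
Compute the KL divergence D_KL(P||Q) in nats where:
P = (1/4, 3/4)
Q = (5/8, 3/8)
0.2908 nats

KL divergence: D_KL(P||Q) = Σ p(x) log(p(x)/q(x))

Computing term by term:
  x=0: 1/4 × log_e[(1/4)/(5/8)] = 1/4 × -0.9163 = -0.2291
  x=1: 3/4 × log_e[(3/4)/(3/8)] = 3/4 × 0.6931 = 0.5199

D_KL(P||Q) = 0.2908 nats

Note: KL divergence is always non-negative and equals 0 iff P = Q.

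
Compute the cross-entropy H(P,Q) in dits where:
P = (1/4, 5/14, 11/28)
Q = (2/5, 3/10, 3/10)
0.4916 dits

Cross-entropy: H(P,Q) = -Σ p(x) log q(x)

Alternatively: H(P,Q) = H(P) + D_KL(P||Q)
H(P) = 0.4696 dits
D_KL(P||Q) = 0.0220 dits

H(P,Q) = 0.4696 + 0.0220 = 0.4916 dits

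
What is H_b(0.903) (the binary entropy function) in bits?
0.4594 bits

The binary entropy function is:
H(p) = -p log(p) - (1-p) log(1-p)

H(0.903) = -0.903 × log_2(0.903) - 0.097 × log_2(0.097)
H(0.903) = 0.4594 bits

Note: Binary entropy is maximized at p=0.5 (H=1 bit) and minimized at p=0 or p=1 (H=0).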